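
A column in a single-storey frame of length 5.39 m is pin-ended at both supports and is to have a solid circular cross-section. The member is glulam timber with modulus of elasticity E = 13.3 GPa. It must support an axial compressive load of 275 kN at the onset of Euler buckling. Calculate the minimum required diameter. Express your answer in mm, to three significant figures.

d ≈ 188 mm

L_e = K·L = 1 × 5.39 = 5.390 m
Required I = P_cr·L_e²/(π²E) = 2.750×10^5 × 5.390² / (π² × 1.33×10^10) = 6.086×10^-5 m⁴
I_req = 6.086×10^7 mm⁴
Solid circle: I = πd⁴/64  ⇒  d = (64I/π)^(1/4) = (64×6.086×10^7/π)^(1/4) = 188 mm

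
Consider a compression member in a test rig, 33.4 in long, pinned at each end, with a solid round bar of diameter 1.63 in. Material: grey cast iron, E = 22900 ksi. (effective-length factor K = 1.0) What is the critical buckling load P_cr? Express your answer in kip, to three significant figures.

P_cr ≈ 70.2 kip

I = πd⁴/64 = π×1.63⁴/64 = 0.3465 in⁴
Effective length L_e = K·L = 1 × 33.4 = 33.40 in
P_cr = π²EI / L_e² = π² × 22900×10³ × 0.3465 / 33.40² = 7.020×10^4 lb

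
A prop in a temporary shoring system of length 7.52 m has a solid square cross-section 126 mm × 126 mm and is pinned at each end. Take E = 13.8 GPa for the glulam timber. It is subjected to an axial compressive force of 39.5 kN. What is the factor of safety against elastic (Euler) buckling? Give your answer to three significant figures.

n ≈ 1.28

I = a⁴/12 = 126⁴/12 = 2.100×10^7 mm⁴
I = 2.100×10^7 mm⁴ = 2.100×10^-5 m⁴
Effective length L_e = K·L = 1 × 7.52 = 7.520 m
P_cr = π²EI / L_e² = π² × 13.8×10⁹ × 2.100×10^-5 / 7.520² = 5.059×10^4 N
Factor of safety n = P_cr / P = 50.588 / 39.5 = 1.28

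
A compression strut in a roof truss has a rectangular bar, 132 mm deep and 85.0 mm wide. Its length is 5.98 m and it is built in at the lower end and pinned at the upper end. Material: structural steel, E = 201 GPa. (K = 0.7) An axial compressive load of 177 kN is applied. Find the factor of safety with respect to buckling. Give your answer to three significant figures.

Buckling occurs about the weak axis: I_min = h·b³/12 with b = 85.0 mm (the shorter side).
I_min = 132×85.0³/12 = 6.755×10^6 mm⁴
I = 6.755×10^6 mm⁴ = 6.755×10^-6 m⁴
Effective length L_e = K·L = 0.7 × 5.98 = 4.186 m
P_cr = π²EI / L_e² = π² × 201×10⁹ × 6.755×10^-6 / 4.186² = 7.648×10^5 N
Factor of safety n = P_cr / P = 764.80 / 177 = 4.32

n ≈ 4.32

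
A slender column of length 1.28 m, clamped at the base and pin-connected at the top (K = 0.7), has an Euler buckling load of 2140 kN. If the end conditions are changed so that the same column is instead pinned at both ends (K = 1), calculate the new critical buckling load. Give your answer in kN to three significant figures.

P_cr ∝ 1/K², so P_cr,new = P_cr,old × (K_old/K_new)² = 2140 × (0.7/1)²
= 2140 × 0.4900 = 1050 kN

P_cr ≈ 1050 kN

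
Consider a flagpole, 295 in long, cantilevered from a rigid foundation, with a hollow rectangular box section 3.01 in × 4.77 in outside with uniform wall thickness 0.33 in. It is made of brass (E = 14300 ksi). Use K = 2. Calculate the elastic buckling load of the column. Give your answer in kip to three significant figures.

Inner dimensions: h_i = 4.77 − 2×0.33 = 4.110 in, b_i = 3.01 − 2×0.33 = 2.350 in
Weak-axis I_min = (h_o·b_o³ − h_i·b_i³)/12 with b_o = 3.01, b_i = 2.350 in (shorter outer/inner sides).
I_min = (4.77×3.01³ − 4.110×2.350³)/12 = 6.395 in⁴
Effective length L_e = K·L = 2 × 295 = 590.0 in
P_cr = π²EI / L_e² = π² × 14300×10³ × 6.395 / 590.0² = 2.593×10^3 lb

P_cr ≈ 2.59 kip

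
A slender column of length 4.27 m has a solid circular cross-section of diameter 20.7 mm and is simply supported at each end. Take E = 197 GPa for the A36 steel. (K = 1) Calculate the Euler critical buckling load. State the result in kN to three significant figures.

P_cr ≈ 0.961 kN

I = πd⁴/64 = π×20.7⁴/64 = 9.013×10^3 mm⁴
I = 9.013×10^3 mm⁴ = 9.013×10^-9 m⁴
Effective length L_e = K·L = 1 × 4.27 = 4.270 m
P_cr = π²EI / L_e² = π² × 197×10⁹ × 9.013×10^-9 / 4.270² = 961.1 N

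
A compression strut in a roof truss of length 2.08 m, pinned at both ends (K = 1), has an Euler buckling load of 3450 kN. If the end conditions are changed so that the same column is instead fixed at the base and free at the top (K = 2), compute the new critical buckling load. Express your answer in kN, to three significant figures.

P_cr ≈ 862 kN

P_cr ∝ 1/K², so P_cr,new = P_cr,old × (K_old/K_new)² = 3450 × (1/2)²
= 3450 × 0.2500 = 862 kN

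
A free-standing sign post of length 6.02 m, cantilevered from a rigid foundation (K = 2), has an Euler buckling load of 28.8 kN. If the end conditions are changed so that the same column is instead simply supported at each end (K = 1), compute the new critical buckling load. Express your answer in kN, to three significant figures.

P_cr ∝ 1/K², so P_cr,new = P_cr,old × (K_old/K_new)² = 28.8 × (2/1)²
= 28.8 × 4.000 = 115 kN

P_cr ≈ 115 kN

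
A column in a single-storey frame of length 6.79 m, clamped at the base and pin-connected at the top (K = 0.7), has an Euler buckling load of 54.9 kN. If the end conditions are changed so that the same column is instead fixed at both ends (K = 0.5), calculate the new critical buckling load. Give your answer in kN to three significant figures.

P_cr ≈ 108 kN

P_cr ∝ 1/K², so P_cr,new = P_cr,old × (K_old/K_new)² = 54.9 × (0.7/0.5)²
= 54.9 × 1.960 = 108 kN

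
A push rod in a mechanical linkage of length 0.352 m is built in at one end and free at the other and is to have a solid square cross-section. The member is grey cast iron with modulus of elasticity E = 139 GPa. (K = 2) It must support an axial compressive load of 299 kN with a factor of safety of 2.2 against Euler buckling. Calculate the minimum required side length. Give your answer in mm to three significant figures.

Required P_cr = n·P = 2.2 × 299 = 657.8 kN
L_e = K·L = 2 × 0.352 = 0.7040 m
Required I = P_cr·L_e²/(π²E) = 6.578×10^5 × 0.7040² / (π² × 1.39×10^11) = 2.376×10^-7 m⁴
I_req = 2.376×10^5 mm⁴
Solid square: I = a⁴/12  ⇒  a = (12I)^(1/4) = (12×2.376×10^5)^(1/4) = 41.1 mm

a ≈ 41.1 mm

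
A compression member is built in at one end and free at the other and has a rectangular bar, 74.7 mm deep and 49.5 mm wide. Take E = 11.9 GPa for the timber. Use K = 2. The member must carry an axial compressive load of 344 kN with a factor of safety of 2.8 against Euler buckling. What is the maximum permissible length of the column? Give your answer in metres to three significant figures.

L_max ≈ 0.152 m

Buckling occurs about the weak axis: I_min = h·b³/12 with b = 49.5 mm (the shorter side).
I_min = 74.7×49.5³/12 = 7.550×10^5 mm⁴
I = 7.550×10^-7 m⁴
Required critical load P_cr = n·P = 2.8 × 344 = 963.2 kN = 9.632×10^5 N
From P_cr = π²EI/(K·L)²:  L = (1/K)·√(π²EI/P_cr) = (1/2)·√(π²×1.19×10^10×7.550×10^-7/9.632×10^5)
L = 0.152 m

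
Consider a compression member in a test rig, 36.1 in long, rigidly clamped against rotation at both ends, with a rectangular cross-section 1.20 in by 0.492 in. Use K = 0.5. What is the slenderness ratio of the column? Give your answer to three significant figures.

λ ≈ 127

Buckling occurs about the weak axis: I_min = h·b³/12 with b = 0.492 in (the shorter side).
I_min = 1.20×0.492³/12 = 1.191×10^-2 in⁴
A = 0.5904 in²;  r_min = √(I/A) = √(1.191×10^-2/0.5904) = 0.1420 in
L_e = K·L = 0.5 × 36.1 = 18.05 in
λ = L_e / r_min = 18.050 / 0.1420 = 127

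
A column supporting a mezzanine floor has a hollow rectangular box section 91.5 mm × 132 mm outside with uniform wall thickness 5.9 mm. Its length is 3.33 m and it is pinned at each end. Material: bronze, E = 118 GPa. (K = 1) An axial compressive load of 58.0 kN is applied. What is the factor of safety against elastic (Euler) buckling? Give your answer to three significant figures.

Inner dimensions: h_i = 132 − 2×5.9 = 120.2 mm, b_i = 91.5 − 2×5.9 = 79.70 mm
Weak-axis I_min = (h_o·b_o³ − h_i·b_i³)/12 with b_o = 91.5, b_i = 79.70 mm (shorter outer/inner sides).
I_min = (132×91.5³ − 120.2×79.70³)/12 = 3.356×10^6 mm⁴
I = 3.356×10^6 mm⁴ = 3.356×10^-6 m⁴
Effective length L_e = K·L = 1 × 3.33 = 3.330 m
P_cr = π²EI / L_e² = π² × 118×10⁹ × 3.356×10^-6 / 3.330² = 3.524×10^5 N
Factor of safety n = P_cr / P = 352.42 / 58.0 = 6.08

n ≈ 6.08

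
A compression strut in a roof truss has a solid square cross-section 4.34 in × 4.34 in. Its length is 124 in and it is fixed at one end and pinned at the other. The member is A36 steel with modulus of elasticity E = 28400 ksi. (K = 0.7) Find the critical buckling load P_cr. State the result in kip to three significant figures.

I = a⁴/12 = 4.34⁴/12 = 29.56 in⁴
Effective length L_e = K·L = 0.7 × 124 = 86.80 in
P_cr = π²EI / L_e² = π² × 28400×10³ × 29.56 / 86.80² = 1.100×10^6 lb

P_cr ≈ 1100 kip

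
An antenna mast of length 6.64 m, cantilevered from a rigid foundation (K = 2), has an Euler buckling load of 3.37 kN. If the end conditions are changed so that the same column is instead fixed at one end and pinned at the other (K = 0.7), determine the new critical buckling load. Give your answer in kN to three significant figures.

P_cr ∝ 1/K², so P_cr,new = P_cr,old × (K_old/K_new)² = 3.37 × (2/0.7)²
= 3.37 × 8.163 = 27.5 kN

P_cr ≈ 27.5 kN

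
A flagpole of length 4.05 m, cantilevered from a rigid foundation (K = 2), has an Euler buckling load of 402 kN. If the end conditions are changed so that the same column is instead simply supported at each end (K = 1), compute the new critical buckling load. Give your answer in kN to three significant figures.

P_cr ≈ 1610 kN

P_cr ∝ 1/K², so P_cr,new = P_cr,old × (K_old/K_new)² = 402 × (2/1)²
= 402 × 4.000 = 1610 kN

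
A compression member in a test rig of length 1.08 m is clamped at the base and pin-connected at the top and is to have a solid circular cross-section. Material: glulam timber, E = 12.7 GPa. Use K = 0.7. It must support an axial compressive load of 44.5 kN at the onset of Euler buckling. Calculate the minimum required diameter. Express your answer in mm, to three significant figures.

L_e = K·L = 0.7 × 1.08 = 0.7560 m
Required I = P_cr·L_e²/(π²E) = 4.450×10^4 × 0.7560² / (π² × 1.27×10^10) = 2.029×10^-7 m⁴
I_req = 2.029×10^5 mm⁴
Solid circle: I = πd⁴/64  ⇒  d = (64I/π)^(1/4) = (64×2.029×10^5/π)^(1/4) = 45.1 mm

d ≈ 45.1 mm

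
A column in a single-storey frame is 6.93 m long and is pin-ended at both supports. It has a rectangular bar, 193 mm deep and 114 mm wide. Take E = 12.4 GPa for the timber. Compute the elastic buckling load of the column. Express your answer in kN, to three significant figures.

Buckling occurs about the weak axis: I_min = h·b³/12 with b = 114 mm (the shorter side).
I_min = 193×114³/12 = 2.383×10^7 mm⁴
I = 2.383×10^7 mm⁴ = 2.383×10^-5 m⁴
Effective length L_e = K·L = 1 × 6.93 = 6.930 m
P_cr = π²EI / L_e² = π² × 12.4×10⁹ × 2.383×10^-5 / 6.930² = 6.072×10^4 N

P_cr ≈ 60.7 kN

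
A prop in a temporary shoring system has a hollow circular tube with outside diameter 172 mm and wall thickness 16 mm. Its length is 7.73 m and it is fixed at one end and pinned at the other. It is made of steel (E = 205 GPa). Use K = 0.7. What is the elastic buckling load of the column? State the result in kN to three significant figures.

Inner diameter d_i = 172 − 2×16 = 140.0 mm
I = π(d_o⁴ − d_i⁴)/64 = π(172⁴ − 140.0⁴)/64 = 2.410×10^7 mm⁴
I = 2.410×10^7 mm⁴ = 2.410×10^-5 m⁴
Effective length L_e = K·L = 0.7 × 7.73 = 5.411 m
P_cr = π²EI / L_e² = π² × 205×10⁹ × 2.410×10^-5 / 5.411² = 1.666×10^6 N

P_cr ≈ 1670 kN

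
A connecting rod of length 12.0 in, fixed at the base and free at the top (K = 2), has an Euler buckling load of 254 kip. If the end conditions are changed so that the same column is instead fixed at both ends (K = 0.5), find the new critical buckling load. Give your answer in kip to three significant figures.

P_cr ≈ 4060 kip

P_cr ∝ 1/K², so P_cr,new = P_cr,old × (K_old/K_new)² = 254 × (2/0.5)²
= 254 × 16.00 = 4060 kip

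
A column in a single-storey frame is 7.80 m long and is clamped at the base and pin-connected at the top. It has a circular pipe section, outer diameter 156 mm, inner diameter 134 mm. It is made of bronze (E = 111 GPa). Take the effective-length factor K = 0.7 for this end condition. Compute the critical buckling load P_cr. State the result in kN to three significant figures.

P_cr ≈ 487 kN

d_o = 156 mm, d_i = 134 mm
I = π(d_o⁴ − d_i⁴)/64 = π(156⁴ − 134.0⁴)/64 = 1.324×10^7 mm⁴
I = 1.324×10^7 mm⁴ = 1.324×10^-5 m⁴
Effective length L_e = K·L = 0.7 × 7.80 = 5.460 m
P_cr = π²EI / L_e² = π² × 111×10⁹ × 1.324×10^-5 / 5.460² = 4.867×10^5 N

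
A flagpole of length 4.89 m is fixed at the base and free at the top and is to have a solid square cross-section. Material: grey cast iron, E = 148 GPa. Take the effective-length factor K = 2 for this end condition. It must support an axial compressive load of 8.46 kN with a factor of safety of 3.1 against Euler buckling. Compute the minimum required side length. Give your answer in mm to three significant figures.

Required P_cr = n·P = 3.1 × 8.46 = 26.23 kN
L_e = K·L = 2 × 4.89 = 9.780 m
Required I = P_cr·L_e²/(π²E) = 2.623×10^4 × 9.780² / (π² × 1.48×10^11) = 1.717×10^-6 m⁴
I_req = 1.717×10^6 mm⁴
Solid square: I = a⁴/12  ⇒  a = (12I)^(1/4) = (12×1.717×10^6)^(1/4) = 67.4 mm

a ≈ 67.4 mm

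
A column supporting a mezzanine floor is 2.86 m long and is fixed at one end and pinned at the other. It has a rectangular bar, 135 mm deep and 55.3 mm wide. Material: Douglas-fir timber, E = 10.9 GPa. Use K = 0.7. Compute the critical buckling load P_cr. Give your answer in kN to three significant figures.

Buckling occurs about the weak axis: I_min = h·b³/12 with b = 55.3 mm (the shorter side).
I_min = 135×55.3³/12 = 1.903×10^6 mm⁴
I = 1.903×10^6 mm⁴ = 1.903×10^-6 m⁴
Effective length L_e = K·L = 0.7 × 2.86 = 2.002 m
P_cr = π²EI / L_e² = π² × 10.9×10⁹ × 1.903×10^-6 / 2.002² = 5.107×10^4 N

P_cr ≈ 51.1 kN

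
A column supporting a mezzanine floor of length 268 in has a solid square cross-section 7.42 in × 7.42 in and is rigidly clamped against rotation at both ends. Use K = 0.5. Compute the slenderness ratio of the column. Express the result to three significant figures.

λ ≈ 62.6

I = a⁴/12 = 7.42⁴/12 = 252.6 in⁴
A = 55.06 in²;  r_min = √(I/A) = √(252.6/55.06) = 2.142 in
L_e = K·L = 0.5 × 268 = 134.0 in
λ = L_e / r_min = 134.00 / 2.142 = 62.6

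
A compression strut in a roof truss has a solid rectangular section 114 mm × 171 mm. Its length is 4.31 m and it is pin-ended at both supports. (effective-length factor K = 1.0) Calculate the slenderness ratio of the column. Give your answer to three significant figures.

λ ≈ 131

For a rectangle r_min = b/√12 = 114/√12 = 32.91 mm
L_e = K·L = 1 × 4.31 m = 4.310 m = 4310.0 mm
λ = L_e / r_min = 4310.0 / 32.91 = 131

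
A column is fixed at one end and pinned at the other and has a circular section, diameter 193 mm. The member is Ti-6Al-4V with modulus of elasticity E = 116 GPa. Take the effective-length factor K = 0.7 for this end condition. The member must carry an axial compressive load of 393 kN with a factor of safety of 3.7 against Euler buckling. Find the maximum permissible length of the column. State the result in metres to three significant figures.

I = πd⁴/64 = π×193⁴/64 = 6.811×10^7 mm⁴
I = 6.811×10^-5 m⁴
Required critical load P_cr = n·P = 3.7 × 393 = 1454 kN = 1.454×10^6 N
From P_cr = π²EI/(K·L)²:  L = (1/K)·√(π²EI/P_cr) = (1/0.7)·√(π²×1.16×10^11×6.811×10^-5/1.454×10^6)
L = 10.5 m

L_max ≈ 10.5 m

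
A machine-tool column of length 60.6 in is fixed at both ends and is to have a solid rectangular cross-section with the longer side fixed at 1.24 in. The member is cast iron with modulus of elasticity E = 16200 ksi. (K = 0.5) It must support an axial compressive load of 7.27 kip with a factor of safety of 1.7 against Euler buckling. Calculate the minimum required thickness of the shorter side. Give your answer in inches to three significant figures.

Required P_cr = n·P = 1.7 × 7.27 = 12.36 kip
L_e = K·L = 0.5 × 60.6 = 30.30 in
Required I = P_cr·L_e²/(π²E) = 1.236×10^4 × 30.30² / (π² × 1.62×10^7) = 7.097×10^-2 in⁴
Rectangle, weak axis: I_min = h·b³/12 with h = 1.24 in fixed  ⇒  b = (12I/h)^(1/3) = 0.882 in

b ≈ 0.882 in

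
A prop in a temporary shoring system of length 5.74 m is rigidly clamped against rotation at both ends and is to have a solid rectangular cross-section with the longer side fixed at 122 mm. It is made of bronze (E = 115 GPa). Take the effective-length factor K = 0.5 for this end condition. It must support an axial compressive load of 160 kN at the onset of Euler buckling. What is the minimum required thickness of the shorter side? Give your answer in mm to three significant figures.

L_e = K·L = 0.5 × 5.74 = 2.870 m
Required I = P_cr·L_e²/(π²E) = 1.600×10^5 × 2.870² / (π² × 1.15×10^11) = 1.161×10^-6 m⁴
I_req = 1.161×10^6 mm⁴
Rectangle, weak axis: I_min = h·b³/12 with h = 122 mm fixed  ⇒  b = (12I/h)^(1/3) = 48.5 mm

b ≈ 48.5 mm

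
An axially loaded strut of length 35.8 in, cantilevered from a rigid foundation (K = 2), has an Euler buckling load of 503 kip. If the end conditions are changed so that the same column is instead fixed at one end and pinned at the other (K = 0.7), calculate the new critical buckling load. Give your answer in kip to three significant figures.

P_cr ∝ 1/K², so P_cr,new = P_cr,old × (K_old/K_new)² = 503 × (2/0.7)²
= 503 × 8.163 = 4110 kip

P_cr ≈ 4110 kip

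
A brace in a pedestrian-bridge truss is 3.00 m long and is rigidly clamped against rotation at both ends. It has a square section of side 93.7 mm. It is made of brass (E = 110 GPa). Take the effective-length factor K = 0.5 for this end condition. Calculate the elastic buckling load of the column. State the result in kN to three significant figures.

I = a⁴/12 = 93.7⁴/12 = 6.424×10^6 mm⁴
I = 6.424×10^6 mm⁴ = 6.424×10^-6 m⁴
Effective length L_e = K·L = 0.5 × 3.00 = 1.500 m
P_cr = π²EI / L_e² = π² × 110×10⁹ × 6.424×10^-6 / 1.500² = 3.099×10^6 N

P_cr ≈ 3100 kN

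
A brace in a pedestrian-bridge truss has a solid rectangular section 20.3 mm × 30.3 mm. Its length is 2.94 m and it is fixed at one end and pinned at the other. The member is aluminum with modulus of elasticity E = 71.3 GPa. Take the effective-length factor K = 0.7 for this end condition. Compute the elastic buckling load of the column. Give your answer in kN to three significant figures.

Buckling occurs about the weak axis: I_min = h·b³/12 with b = 20.3 mm (the shorter side).
I_min = 30.3×20.3³/12 = 2.112×10^4 mm⁴
I = 2.112×10^4 mm⁴ = 2.112×10^-8 m⁴
Effective length L_e = K·L = 0.7 × 2.94 = 2.058 m
P_cr = π²EI / L_e² = π² × 71.3×10⁹ × 2.112×10^-8 / 2.058² = 3.510×10^3 N

P_cr ≈ 3.51 kN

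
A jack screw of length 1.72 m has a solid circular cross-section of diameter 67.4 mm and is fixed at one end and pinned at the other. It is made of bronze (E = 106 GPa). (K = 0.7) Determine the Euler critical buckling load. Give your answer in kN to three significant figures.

P_cr ≈ 731 kN

I = πd⁴/64 = π×67.4⁴/64 = 1.013×10^6 mm⁴
I = 1.013×10^6 mm⁴ = 1.013×10^-6 m⁴
Effective length L_e = K·L = 0.7 × 1.72 = 1.204 m
P_cr = π²EI / L_e² = π² × 106×10⁹ × 1.013×10^-6 / 1.204² = 7.311×10^5 N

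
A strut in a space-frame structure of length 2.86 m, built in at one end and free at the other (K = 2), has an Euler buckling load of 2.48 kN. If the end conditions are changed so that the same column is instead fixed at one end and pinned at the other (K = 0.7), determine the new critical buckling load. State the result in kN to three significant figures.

P_cr ∝ 1/K², so P_cr,new = P_cr,old × (K_old/K_new)² = 2.48 × (2/0.7)²
= 2.48 × 8.163 = 20.2 kN

P_cr ≈ 20.2 kN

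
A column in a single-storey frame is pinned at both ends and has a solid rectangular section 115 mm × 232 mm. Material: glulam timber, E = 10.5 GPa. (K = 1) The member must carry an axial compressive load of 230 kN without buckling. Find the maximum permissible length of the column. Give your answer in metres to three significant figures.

L_max ≈ 3.64 m

Buckling occurs about the weak axis: I_min = h·b³/12 with b = 115 mm (the shorter side).
I_min = 232×115³/12 = 2.940×10^7 mm⁴
I = 2.940×10^-5 m⁴
At the buckling limit P_cr = P = 2.300×10^5 N
From P_cr = π²EI/(K·L)²:  L = (1/K)·√(π²EI/P_cr) = (1/1)·√(π²×1.05×10^10×2.940×10^-5/2.300×10^5)
L = 3.64 m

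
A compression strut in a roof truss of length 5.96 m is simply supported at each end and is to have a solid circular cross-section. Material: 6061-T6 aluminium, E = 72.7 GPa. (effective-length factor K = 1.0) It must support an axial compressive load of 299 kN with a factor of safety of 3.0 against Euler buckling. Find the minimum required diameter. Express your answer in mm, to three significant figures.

d ≈ 173 mm

Required P_cr = n·P = 3.0 × 299 = 897.0 kN
L_e = K·L = 1 × 5.96 = 5.960 m
Required I = P_cr·L_e²/(π²E) = 8.970×10^5 × 5.960² / (π² × 7.27×10^10) = 4.441×10^-5 m⁴
I_req = 4.441×10^7 mm⁴
Solid circle: I = πd⁴/64  ⇒  d = (64I/π)^(1/4) = (64×4.441×10^7/π)^(1/4) = 173 mm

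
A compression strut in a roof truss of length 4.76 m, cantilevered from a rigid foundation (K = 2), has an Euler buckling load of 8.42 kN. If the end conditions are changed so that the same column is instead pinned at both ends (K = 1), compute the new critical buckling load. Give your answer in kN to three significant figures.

P_cr ≈ 33.7 kN

P_cr ∝ 1/K², so P_cr,new = P_cr,old × (K_old/K_new)² = 8.42 × (2/1)²
= 8.42 × 4.000 = 33.7 kN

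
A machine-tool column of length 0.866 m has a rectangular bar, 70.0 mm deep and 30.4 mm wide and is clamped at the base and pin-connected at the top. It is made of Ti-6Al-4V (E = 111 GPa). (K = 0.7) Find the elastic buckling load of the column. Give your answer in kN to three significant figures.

P_cr ≈ 489 kN

Buckling occurs about the weak axis: I_min = h·b³/12 with b = 30.4 mm (the shorter side).
I_min = 70.0×30.4³/12 = 1.639×10^5 mm⁴
I = 1.639×10^5 mm⁴ = 1.639×10^-7 m⁴
Effective length L_e = K·L = 0.7 × 0.866 = 0.6062 m
P_cr = π²EI / L_e² = π² × 111×10⁹ × 1.639×10^-7 / 0.6062² = 4.886×10^5 N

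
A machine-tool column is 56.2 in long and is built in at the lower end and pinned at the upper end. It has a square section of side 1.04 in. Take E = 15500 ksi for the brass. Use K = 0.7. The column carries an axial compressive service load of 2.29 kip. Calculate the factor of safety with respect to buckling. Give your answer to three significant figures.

n ≈ 4.21

I = a⁴/12 = 1.04⁴/12 = 9.749×10^-2 in⁴
Effective length L_e = K·L = 0.7 × 56.2 = 39.34 in
P_cr = π²EI / L_e² = π² × 15500×10³ × 9.749×10^-2 / 39.34² = 9.636×10^3 lb
Factor of safety n = P_cr / P = 9.6364 / 2.29 = 4.21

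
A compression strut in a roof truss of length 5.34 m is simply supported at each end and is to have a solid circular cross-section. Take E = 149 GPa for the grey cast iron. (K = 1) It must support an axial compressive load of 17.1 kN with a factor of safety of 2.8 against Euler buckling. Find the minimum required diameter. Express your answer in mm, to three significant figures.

d ≈ 65.9 mm

Required P_cr = n·P = 2.8 × 17.1 = 47.88 kN
L_e = K·L = 1 × 5.34 = 5.340 m
Required I = P_cr·L_e²/(π²E) = 4.788×10^4 × 5.340² / (π² × 1.49×10^11) = 9.284×10^-7 m⁴
I_req = 9.284×10^5 mm⁴
Solid circle: I = πd⁴/64  ⇒  d = (64I/π)^(1/4) = (64×9.284×10^5/π)^(1/4) = 65.9 mm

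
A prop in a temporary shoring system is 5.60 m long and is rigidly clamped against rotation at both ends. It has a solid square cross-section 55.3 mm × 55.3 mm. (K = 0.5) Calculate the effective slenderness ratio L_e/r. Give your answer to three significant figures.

λ ≈ 175

For a square r = a/√12 = 55.3/√12 = 15.96 mm
L_e = K·L = 0.5 × 5.60 m = 2.800 m = 2800.0 mm
λ = L_e / r_min = 2800.0 / 15.96 = 175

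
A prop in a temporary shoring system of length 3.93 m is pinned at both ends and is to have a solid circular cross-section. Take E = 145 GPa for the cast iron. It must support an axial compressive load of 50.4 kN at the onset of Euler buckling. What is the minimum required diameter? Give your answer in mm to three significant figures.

L_e = K·L = 1 × 3.93 = 3.930 m
Required I = P_cr·L_e²/(π²E) = 5.040×10^4 × 3.930² / (π² × 1.45×10^11) = 5.439×10^-7 m⁴
I_req = 5.439×10^5 mm⁴
Solid circle: I = πd⁴/64  ⇒  d = (64I/π)^(1/4) = (64×5.439×10^5/π)^(1/4) = 57.7 mm

d ≈ 57.7 mm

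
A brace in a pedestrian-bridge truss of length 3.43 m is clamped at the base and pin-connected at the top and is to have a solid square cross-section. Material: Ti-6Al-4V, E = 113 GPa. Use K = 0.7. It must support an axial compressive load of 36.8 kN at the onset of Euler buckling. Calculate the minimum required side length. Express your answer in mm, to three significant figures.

a ≈ 38.9 mm

L_e = K·L = 0.7 × 3.43 = 2.401 m
Required I = P_cr·L_e²/(π²E) = 3.680×10^4 × 2.401² / (π² × 1.13×10^11) = 1.902×10^-7 m⁴
I_req = 1.902×10^5 mm⁴
Solid square: I = a⁴/12  ⇒  a = (12I)^(1/4) = (12×1.902×10^5)^(1/4) = 38.9 mm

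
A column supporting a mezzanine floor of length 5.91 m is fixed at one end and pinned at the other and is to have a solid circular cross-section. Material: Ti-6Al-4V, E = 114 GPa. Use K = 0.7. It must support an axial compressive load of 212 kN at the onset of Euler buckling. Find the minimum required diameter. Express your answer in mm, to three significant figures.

L_e = K·L = 0.7 × 5.91 = 4.137 m
Required I = P_cr·L_e²/(π²E) = 2.120×10^5 × 4.137² / (π² × 1.14×10^11) = 3.225×10^-6 m⁴
I_req = 3.225×10^6 mm⁴
Solid circle: I = πd⁴/64  ⇒  d = (64I/π)^(1/4) = (64×3.225×10^6/π)^(1/4) = 90.0 mm

d ≈ 90.0 mm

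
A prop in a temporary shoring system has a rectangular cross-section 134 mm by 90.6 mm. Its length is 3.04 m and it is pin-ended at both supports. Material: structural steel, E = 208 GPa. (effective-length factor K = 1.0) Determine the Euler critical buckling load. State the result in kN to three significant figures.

P_cr ≈ 1840 kN

Buckling occurs about the weak axis: I_min = h·b³/12 with b = 90.6 mm (the shorter side).
I_min = 134×90.6³/12 = 8.304×10^6 mm⁴
I = 8.304×10^6 mm⁴ = 8.304×10^-6 m⁴
Effective length L_e = K·L = 1 × 3.04 = 3.040 m
P_cr = π²EI / L_e² = π² × 208×10⁹ × 8.304×10^-6 / 3.040² = 1.845×10^6 N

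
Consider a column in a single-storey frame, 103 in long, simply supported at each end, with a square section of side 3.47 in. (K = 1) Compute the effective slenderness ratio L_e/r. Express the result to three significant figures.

I = a⁴/12 = 3.47⁴/12 = 12.08 in⁴
A = 12.04 in²;  r_min = √(I/A) = √(12.08/12.04) = 1.002 in
L_e = K·L = 1 × 103 = 103.0 in
λ = L_e / r_min = 103.00 / 1.002 = 103

λ ≈ 103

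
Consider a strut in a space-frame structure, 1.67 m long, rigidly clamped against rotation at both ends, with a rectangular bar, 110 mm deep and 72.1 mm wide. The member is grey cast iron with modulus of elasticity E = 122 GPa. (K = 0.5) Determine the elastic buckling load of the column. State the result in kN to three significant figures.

P_cr ≈ 5930 kN

Buckling occurs about the weak axis: I_min = h·b³/12 with b = 72.1 mm (the shorter side).
I_min = 110×72.1³/12 = 3.436×10^6 mm⁴
I = 3.436×10^6 mm⁴ = 3.436×10^-6 m⁴
Effective length L_e = K·L = 0.5 × 1.67 = 0.8350 m
P_cr = π²EI / L_e² = π² × 122×10⁹ × 3.436×10^-6 / 0.8350² = 5.933×10^6 N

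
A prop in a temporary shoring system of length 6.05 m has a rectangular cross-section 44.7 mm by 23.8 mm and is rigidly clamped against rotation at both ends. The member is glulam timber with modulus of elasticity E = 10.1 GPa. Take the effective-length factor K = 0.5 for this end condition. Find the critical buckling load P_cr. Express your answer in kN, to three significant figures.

Buckling occurs about the weak axis: I_min = h·b³/12 with b = 23.8 mm (the shorter side).
I_min = 44.7×23.8³/12 = 5.022×10^4 mm⁴
I = 5.022×10^4 mm⁴ = 5.022×10^-8 m⁴
Effective length L_e = K·L = 0.5 × 6.05 = 3.025 m
P_cr = π²EI / L_e² = π² × 10.1×10⁹ × 5.022×10^-8 / 3.025² = 547.1 N

P_cr ≈ 0.547 kN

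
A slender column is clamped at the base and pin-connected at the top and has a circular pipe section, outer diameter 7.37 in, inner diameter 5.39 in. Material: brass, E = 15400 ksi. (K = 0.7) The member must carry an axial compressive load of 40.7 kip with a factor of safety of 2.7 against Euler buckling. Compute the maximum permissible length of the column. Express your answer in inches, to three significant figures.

L_max ≈ 540 in

d_o = 7.37 in, d_i = 5.39 in
I = π(d_o⁴ − d_i⁴)/64 = π(7.37⁴ − 5.390⁴)/64 = 103.4 in⁴
Required critical load P_cr = n·P = 2.7 × 40.7 = 109.9 kip = 1.099×10^5 lb
From P_cr = π²EI/(K·L)²:  L = (1/K)·√(π²EI/P_cr) = (1/0.7)·√(π²×1.54×10^7×103.4/1.099×10^5)
L = 540 in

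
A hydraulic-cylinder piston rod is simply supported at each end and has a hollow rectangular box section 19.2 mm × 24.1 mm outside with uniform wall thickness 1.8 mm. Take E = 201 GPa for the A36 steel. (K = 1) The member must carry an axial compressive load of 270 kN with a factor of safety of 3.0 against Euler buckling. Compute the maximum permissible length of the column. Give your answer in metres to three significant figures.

L_max ≈ 0.138 m

Inner dimensions: h_i = 24.1 − 2×1.8 = 20.50 mm, b_i = 19.2 − 2×1.8 = 15.60 mm
Weak-axis I_min = (h_o·b_o³ − h_i·b_i³)/12 with b_o = 19.2, b_i = 15.60 mm (shorter outer/inner sides).
I_min = (24.1×19.2³ − 20.50×15.60³)/12 = 7.729×10^3 mm⁴
I = 7.729×10^-9 m⁴
Required critical load P_cr = n·P = 3.0 × 270 = 810.0 kN = 8.100×10^5 N
From P_cr = π²EI/(K·L)²:  L = (1/K)·√(π²EI/P_cr) = (1/1)·√(π²×2.01×10^11×7.729×10^-9/8.100×10^5)
L = 0.138 m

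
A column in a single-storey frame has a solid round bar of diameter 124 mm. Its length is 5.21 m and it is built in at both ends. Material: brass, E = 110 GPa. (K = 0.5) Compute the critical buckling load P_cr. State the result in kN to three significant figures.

P_cr ≈ 1860 kN

I = πd⁴/64 = π×124⁴/64 = 1.161×10^7 mm⁴
I = 1.161×10^7 mm⁴ = 1.161×10^-5 m⁴
Effective length L_e = K·L = 0.5 × 5.21 = 2.605 m
P_cr = π²EI / L_e² = π² × 110×10⁹ × 1.161×10^-5 / 2.605² = 1.857×10^6 N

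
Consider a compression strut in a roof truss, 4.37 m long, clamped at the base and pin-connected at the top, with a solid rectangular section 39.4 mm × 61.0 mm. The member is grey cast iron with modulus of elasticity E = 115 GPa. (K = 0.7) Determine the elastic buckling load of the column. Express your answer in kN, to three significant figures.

P_cr ≈ 37.7 kN

Buckling occurs about the weak axis: I_min = h·b³/12 with b = 39.4 mm (the shorter side).
I_min = 61.0×39.4³/12 = 3.109×10^5 mm⁴
I = 3.109×10^5 mm⁴ = 3.109×10^-7 m⁴
Effective length L_e = K·L = 0.7 × 4.37 = 3.059 m
P_cr = π²EI / L_e² = π² × 115×10⁹ × 3.109×10^-7 / 3.059² = 3.771×10^4 N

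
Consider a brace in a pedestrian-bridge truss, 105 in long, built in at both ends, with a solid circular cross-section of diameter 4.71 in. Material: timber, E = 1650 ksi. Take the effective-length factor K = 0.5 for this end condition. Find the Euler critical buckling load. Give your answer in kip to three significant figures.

P_cr ≈ 143 kip

I = πd⁴/64 = π×4.71⁴/64 = 24.16 in⁴
Effective length L_e = K·L = 0.5 × 105 = 52.50 in
P_cr = π²EI / L_e² = π² × 1650×10³ × 24.16 / 52.50² = 1.427×10^5 lb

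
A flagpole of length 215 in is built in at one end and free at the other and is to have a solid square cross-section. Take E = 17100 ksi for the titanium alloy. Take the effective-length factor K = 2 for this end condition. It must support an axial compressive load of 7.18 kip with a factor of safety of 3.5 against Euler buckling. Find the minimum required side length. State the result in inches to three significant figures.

Required P_cr = n·P = 3.5 × 7.18 = 25.13 kip
L_e = K·L = 2 × 215 = 430.0 in
Required I = P_cr·L_e²/(π²E) = 2.513×10^4 × 430.0² / (π² × 1.71×10^7) = 27.53 in⁴
Solid square: I = a⁴/12  ⇒  a = (12I)^(1/4) = (12×27.53)^(1/4) = 4.26 in

a ≈ 4.26 in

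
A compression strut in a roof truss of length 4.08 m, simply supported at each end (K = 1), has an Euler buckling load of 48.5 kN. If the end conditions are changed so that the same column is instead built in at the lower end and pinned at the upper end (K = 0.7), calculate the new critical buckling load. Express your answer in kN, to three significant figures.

P_cr ∝ 1/K², so P_cr,new = P_cr,old × (K_old/K_new)² = 48.5 × (1/0.7)²
= 48.5 × 2.041 = 99.0 kN

P_cr ≈ 99.0 kN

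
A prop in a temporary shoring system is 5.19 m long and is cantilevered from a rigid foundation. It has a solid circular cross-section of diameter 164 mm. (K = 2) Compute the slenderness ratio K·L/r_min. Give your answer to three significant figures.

λ ≈ 253

I = πd⁴/64 = π×164⁴/64 = 3.551×10^7 mm⁴
A = 2.112×10^4 mm²;  r_min = √(I/A) = √(3.551×10^7/2.112×10^4) = 41.00 mm
L_e = K·L = 2 × 5.19 m = 10.38 m = 10380 mm
λ = L_e / r_min = 10380 / 41.00 = 253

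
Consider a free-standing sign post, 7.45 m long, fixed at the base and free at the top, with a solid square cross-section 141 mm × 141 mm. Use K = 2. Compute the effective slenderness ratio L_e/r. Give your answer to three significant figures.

For a square r = a/√12 = 141/√12 = 40.70 mm
L_e = K·L = 2 × 7.45 m = 14.90 m = 14900 mm
λ = L_e / r_min = 14900 / 40.70 = 366

λ ≈ 366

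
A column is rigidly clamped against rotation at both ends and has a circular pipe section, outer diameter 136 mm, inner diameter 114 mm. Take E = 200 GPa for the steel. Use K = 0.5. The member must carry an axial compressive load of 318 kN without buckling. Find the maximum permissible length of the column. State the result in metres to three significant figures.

d_o = 136 mm, d_i = 114 mm
I = π(d_o⁴ − d_i⁴)/64 = π(136⁴ − 114.0⁴)/64 = 8.502×10^6 mm⁴
I = 8.502×10^-6 m⁴
At the buckling limit P_cr = P = 3.180×10^5 N
From P_cr = π²EI/(K·L)²:  L = (1/K)·√(π²EI/P_cr) = (1/0.5)·√(π²×2.00×10^11×8.502×10^-6/3.180×10^5)
L = 14.5 m

L_max ≈ 14.5 m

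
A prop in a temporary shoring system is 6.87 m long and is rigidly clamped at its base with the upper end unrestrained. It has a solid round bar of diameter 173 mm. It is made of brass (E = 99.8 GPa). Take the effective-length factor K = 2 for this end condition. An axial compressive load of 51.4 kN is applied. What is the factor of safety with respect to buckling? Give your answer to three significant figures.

I = πd⁴/64 = π×173⁴/64 = 4.397×10^7 mm⁴
I = 4.397×10^7 mm⁴ = 4.397×10^-5 m⁴
Effective length L_e = K·L = 2 × 6.87 = 13.74 m
P_cr = π²EI / L_e² = π² × 99.8×10⁹ × 4.397×10^-5 / 13.74² = 2.294×10^5 N
Factor of safety n = P_cr / P = 229.41 / 51.4 = 4.46

n ≈ 4.46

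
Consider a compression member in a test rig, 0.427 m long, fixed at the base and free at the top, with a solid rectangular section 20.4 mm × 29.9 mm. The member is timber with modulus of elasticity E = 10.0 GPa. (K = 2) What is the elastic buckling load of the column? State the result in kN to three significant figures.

P_cr ≈ 2.86 kN

Buckling occurs about the weak axis: I_min = h·b³/12 with b = 20.4 mm (the shorter side).
I_min = 29.9×20.4³/12 = 2.115×10^4 mm⁴
I = 2.115×10^4 mm⁴ = 2.115×10^-8 m⁴
Effective length L_e = K·L = 2 × 0.427 = 0.8540 m
P_cr = π²EI / L_e² = π² × 10.0×10⁹ × 2.115×10^-8 / 0.8540² = 2.863×10^3 N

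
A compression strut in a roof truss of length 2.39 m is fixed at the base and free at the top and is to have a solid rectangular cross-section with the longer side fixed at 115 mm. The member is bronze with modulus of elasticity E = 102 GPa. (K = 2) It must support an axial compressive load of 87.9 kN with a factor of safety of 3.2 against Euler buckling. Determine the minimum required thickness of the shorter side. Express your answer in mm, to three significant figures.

b ≈ 87.3 mm

Required P_cr = n·P = 3.2 × 87.9 = 281.3 kN
L_e = K·L = 2 × 2.39 = 4.780 m
Required I = P_cr·L_e²/(π²E) = 2.813×10^5 × 4.780² / (π² × 1.02×10^11) = 6.384×10^-6 m⁴
I_req = 6.384×10^6 mm⁴
Rectangle, weak axis: I_min = h·b³/12 with h = 115 mm fixed  ⇒  b = (12I/h)^(1/3) = 87.3 mm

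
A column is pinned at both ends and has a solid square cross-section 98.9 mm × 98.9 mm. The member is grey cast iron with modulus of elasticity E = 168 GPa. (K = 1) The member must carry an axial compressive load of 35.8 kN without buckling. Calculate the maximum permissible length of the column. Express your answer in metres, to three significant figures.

L_max ≈ 19.2 m

I = a⁴/12 = 98.9⁴/12 = 7.973×10^6 mm⁴
I = 7.973×10^-6 m⁴
At the buckling limit P_cr = P = 3.580×10^4 N
From P_cr = π²EI/(K·L)²:  L = (1/K)·√(π²EI/P_cr) = (1/1)·√(π²×1.68×10^11×7.973×10^-6/3.580×10^4)
L = 19.2 m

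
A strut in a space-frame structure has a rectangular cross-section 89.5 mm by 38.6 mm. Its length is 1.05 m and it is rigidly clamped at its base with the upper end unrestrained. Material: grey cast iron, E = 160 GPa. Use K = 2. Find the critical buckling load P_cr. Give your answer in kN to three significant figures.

P_cr ≈ 154 kN

Buckling occurs about the weak axis: I_min = h·b³/12 with b = 38.6 mm (the shorter side).
I_min = 89.5×38.6³/12 = 4.289×10^5 mm⁴
I = 4.289×10^5 mm⁴ = 4.289×10^-7 m⁴
Effective length L_e = K·L = 2 × 1.05 = 2.100 m
P_cr = π²EI / L_e² = π² × 160×10⁹ × 4.289×10^-7 / 2.100² = 1.536×10^5 N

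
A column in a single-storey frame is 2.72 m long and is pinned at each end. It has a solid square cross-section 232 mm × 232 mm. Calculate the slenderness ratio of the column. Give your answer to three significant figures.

I = a⁴/12 = 232⁴/12 = 2.414×10^8 mm⁴
A = 5.382×10^4 mm²;  r_min = √(I/A) = √(2.414×10^8/5.382×10^4) = 66.97 mm
L_e = K·L = 1 × 2.72 m = 2.720 m = 2720.0 mm
λ = L_e / r_min = 2720.0 / 66.97 = 40.6

λ ≈ 40.6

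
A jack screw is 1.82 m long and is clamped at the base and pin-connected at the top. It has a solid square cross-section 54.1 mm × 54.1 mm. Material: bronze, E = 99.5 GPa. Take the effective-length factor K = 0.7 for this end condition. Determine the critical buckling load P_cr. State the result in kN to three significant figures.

P_cr ≈ 432 kN

I = a⁴/12 = 54.1⁴/12 = 7.139×10^5 mm⁴
I = 7.139×10^5 mm⁴ = 7.139×10^-7 m⁴
Effective length L_e = K·L = 0.7 × 1.82 = 1.274 m
P_cr = π²EI / L_e² = π² × 99.5×10⁹ × 7.139×10^-7 / 1.274² = 4.319×10^5 N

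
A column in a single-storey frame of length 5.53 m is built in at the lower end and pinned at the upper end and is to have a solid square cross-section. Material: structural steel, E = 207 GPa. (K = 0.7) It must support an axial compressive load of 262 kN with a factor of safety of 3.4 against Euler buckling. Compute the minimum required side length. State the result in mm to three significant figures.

a ≈ 94.1 mm

Required P_cr = n·P = 3.4 × 262 = 890.8 kN
L_e = K·L = 0.7 × 5.53 = 3.871 m
Required I = P_cr·L_e²/(π²E) = 8.908×10^5 × 3.871² / (π² × 2.07×10^11) = 6.534×10^-6 m⁴
I_req = 6.534×10^6 mm⁴
Solid square: I = a⁴/12  ⇒  a = (12I)^(1/4) = (12×6.534×10^6)^(1/4) = 94.1 mm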